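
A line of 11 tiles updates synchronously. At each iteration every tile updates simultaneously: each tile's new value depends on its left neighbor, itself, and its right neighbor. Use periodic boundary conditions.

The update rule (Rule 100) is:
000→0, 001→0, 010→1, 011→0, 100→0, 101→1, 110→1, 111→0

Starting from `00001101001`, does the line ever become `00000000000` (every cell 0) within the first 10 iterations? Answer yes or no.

no

00000111001
00000001001
00000001001  (fixed point — unchanged through iteration 10)
iteration 10 is 00000001001, still not uniform 0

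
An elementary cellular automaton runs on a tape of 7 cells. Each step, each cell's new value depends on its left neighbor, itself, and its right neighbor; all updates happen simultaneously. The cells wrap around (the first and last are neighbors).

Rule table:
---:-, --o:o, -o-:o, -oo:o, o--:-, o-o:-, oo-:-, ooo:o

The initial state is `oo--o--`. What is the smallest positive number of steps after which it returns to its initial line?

step 1: o--oo-o
step 2: --oo--o
step 3: -oo--oo
step 4: -o--oo-
step 5: oo-oo--
step 6: o--o--o
step 7: --oo-oo
step 8: -oo--o-
step 9: oo--oo-
step 10: o--oo--
step 11: o-oo--o
step 12: --o--oo
step 13: -oo-oo-
step 14: oo--o--

14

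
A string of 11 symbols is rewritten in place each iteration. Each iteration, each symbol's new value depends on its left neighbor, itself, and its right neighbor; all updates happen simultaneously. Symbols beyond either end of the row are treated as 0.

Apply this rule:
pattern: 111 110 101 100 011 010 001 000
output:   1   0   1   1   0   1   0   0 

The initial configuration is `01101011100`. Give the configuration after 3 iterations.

00011101010
00001011111
00001101110

00001101110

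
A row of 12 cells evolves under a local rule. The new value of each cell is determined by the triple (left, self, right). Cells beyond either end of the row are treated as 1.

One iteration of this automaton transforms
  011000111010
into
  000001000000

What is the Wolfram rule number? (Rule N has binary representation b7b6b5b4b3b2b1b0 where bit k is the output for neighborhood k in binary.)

position 7: 111 → 0  (bit 7 = 0)
position 2: 110 → 0  (bit 6 = 0)
position 0: 101 → 0  (bit 5 = 0)
position 3: 100 → 0  (bit 4 = 0)
position 1: 011 → 0  (bit 3 = 0)
position 10: 010 → 0  (bit 2 = 0)
position 5: 001 → 1  (bit 1 = 1)
position 4: 000 → 0  (bit 0 = 0)
bits b7..b0 = 00000010 = 2

2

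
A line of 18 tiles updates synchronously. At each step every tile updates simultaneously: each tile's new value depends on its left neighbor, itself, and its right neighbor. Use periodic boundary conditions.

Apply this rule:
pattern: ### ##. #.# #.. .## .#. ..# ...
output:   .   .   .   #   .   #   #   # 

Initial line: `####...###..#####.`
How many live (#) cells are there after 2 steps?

13

step 1: ....###...##......
step 2: ####...###..######
count of #: 13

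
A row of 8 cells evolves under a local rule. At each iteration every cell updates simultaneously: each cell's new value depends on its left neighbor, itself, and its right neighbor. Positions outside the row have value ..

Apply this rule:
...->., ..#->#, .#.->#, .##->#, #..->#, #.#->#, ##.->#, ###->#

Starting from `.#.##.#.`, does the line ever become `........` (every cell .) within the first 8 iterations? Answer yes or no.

no

########
########  (fixed point — unchanged through iteration 8)
iteration 8 is ########, still not uniform .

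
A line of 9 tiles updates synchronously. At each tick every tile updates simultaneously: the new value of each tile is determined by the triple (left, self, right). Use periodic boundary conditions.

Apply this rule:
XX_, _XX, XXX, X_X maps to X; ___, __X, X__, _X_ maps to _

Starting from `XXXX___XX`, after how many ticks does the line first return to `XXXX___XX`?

1

tick 1: XXXX___XX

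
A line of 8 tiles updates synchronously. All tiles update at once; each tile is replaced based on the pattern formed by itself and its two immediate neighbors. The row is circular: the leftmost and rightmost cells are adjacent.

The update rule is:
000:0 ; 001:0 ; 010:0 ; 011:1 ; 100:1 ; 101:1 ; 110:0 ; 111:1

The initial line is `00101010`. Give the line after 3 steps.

01000101

step 1: 00010101
step 2: 10001010
step 3: 01000101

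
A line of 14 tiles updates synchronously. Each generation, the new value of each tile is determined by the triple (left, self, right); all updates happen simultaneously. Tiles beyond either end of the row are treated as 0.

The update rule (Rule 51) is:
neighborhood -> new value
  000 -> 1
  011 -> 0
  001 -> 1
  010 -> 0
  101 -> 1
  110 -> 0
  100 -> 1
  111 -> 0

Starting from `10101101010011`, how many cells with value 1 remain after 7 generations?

01010010101100
10101101010011  (repeats generation 0; period 2)
generation 7: 01010010101100
count of 1: 6

6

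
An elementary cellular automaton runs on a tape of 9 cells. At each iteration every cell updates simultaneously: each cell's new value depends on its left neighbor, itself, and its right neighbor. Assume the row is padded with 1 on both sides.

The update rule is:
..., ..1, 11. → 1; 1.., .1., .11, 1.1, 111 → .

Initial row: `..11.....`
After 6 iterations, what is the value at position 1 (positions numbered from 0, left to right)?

.

.1.1.1111
.........
.11111111
.........  (repeats iteration 2; period 2)
iteration 6: .........
position 1 holds .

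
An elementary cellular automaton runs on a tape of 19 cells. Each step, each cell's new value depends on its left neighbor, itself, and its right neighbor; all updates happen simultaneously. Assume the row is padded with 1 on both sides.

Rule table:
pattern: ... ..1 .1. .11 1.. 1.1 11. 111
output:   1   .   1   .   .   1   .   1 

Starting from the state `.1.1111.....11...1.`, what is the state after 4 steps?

.1..1.1.11.11.1..11

111.11..111....1.11
11.1.....1..11.11.1
1.11.111.1....1..1.
.1..1.1.11.11.1..11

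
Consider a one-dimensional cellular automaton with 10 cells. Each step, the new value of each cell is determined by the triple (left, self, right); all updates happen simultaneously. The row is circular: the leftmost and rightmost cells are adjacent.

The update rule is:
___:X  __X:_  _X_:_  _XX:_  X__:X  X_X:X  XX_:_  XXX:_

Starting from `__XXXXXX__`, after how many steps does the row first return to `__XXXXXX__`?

X_______XX
_XXXXXX___
_______XXX
XXXXXX____
______XXX_
XXXXX____X
_____XXX__
XXXX____XX
____XXX___
XXX____XXX
___XXX____
XX____XXXX
__XXX_____
X____XXXXX
_XXX______
____XXXXXX
XXX_______
___XXXXXX_
XX_______X
__XXXXXX__

20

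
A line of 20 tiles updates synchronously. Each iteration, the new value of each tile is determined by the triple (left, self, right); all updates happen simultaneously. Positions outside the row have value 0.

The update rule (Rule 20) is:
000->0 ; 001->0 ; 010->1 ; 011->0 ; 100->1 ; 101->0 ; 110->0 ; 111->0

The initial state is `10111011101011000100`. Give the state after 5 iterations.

iteration 1: 10000000001000100110
iteration 2: 11000000001100110001
iteration 3: 00100000000010001001
iteration 4: 00110000000011001101
iteration 5: 00001000000000100001

00001000000000100001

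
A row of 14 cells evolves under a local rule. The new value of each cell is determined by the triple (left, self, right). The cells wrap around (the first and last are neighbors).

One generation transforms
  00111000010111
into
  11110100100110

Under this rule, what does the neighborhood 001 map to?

1

At position 1 the neighborhood is 001; the next row has 1 there.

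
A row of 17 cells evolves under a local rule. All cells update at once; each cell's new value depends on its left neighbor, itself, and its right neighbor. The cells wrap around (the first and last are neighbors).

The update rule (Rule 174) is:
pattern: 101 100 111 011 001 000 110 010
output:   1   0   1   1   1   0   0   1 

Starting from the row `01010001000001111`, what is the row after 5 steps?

00110000111101111

11110011000011110
11100110000111101
11001100001111011
10011000011110111
00110000111101111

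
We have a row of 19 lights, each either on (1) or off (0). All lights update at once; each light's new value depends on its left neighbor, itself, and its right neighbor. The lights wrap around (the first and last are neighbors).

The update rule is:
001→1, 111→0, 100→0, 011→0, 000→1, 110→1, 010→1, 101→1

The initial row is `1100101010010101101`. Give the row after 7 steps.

1100111100000001011

step 1: 0101111110111110110
step 2: 1110000011000011010
step 3: 0010111101011101111
step 4: 0111000111100110001
step 5: 1001011000101010111
step 6: 1011101011111111000
step 7: 1100111100000001011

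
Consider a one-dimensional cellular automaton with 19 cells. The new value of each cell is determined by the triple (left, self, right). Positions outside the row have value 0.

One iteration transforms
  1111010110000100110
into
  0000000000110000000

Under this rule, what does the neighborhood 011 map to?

At position 0 the neighborhood is 011; the next row has 0 there.

0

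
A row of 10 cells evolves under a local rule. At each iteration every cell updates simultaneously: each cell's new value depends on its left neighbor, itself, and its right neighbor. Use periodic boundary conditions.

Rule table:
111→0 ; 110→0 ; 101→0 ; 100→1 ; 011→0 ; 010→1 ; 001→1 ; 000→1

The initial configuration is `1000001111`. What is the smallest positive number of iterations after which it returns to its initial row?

2

0111110000
1000001111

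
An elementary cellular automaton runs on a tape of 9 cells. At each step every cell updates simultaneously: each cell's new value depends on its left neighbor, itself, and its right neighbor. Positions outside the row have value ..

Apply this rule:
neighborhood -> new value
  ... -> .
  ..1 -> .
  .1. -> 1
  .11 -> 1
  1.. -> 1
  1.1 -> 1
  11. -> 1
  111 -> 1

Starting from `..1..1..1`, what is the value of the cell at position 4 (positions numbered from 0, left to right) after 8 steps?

1

..11.11.1
..1111111
..1111111  (fixed point — unchanged through step 8)
position 4 holds 1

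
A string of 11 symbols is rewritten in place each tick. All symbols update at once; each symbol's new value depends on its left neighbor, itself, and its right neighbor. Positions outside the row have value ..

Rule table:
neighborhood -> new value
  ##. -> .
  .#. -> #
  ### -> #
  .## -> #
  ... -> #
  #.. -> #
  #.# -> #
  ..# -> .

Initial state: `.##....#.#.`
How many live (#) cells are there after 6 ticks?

8

.#.###.####
.####.####.
.###.####.#
.##.####.##
.#.####.##.
.#####.##.#
count of #: 8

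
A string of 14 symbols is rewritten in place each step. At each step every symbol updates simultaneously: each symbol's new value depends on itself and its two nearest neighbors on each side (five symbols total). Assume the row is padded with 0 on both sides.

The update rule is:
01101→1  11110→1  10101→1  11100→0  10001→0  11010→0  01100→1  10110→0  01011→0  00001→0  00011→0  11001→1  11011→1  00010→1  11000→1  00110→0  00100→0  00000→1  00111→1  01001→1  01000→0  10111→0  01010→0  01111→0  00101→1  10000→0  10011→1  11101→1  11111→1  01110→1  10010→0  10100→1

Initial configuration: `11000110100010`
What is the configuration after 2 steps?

step 1: 01100010100100
step 2: 00110110110000

00110110110000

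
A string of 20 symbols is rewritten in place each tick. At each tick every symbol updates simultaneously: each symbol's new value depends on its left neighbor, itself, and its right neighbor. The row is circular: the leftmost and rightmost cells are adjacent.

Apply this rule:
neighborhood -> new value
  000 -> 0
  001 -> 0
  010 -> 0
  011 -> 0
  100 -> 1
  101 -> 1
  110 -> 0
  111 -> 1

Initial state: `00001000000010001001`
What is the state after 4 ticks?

10000100000001000100
01000010000000100010
00100001000000010001
10010000100000001000

10010000100000001000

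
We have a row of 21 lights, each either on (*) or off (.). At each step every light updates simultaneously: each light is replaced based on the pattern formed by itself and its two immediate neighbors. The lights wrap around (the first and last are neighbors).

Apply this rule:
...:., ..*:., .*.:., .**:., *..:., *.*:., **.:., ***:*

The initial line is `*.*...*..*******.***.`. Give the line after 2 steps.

step 1: ..........*****...*..
step 2: ...........***.......

...........***.......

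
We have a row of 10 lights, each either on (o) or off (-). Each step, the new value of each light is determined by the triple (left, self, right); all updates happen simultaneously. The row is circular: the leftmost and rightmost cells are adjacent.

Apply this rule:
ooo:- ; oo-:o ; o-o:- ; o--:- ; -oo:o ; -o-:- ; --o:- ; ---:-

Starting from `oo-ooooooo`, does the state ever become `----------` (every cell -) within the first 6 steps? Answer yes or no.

-o-o------
----------
all cells are - at step 2

yes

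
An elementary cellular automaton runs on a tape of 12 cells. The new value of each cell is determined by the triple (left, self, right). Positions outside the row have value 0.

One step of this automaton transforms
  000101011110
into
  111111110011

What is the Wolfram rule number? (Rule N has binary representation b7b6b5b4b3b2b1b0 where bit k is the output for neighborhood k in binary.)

127

position 8: 111 → 0  (bit 7 = 0)
position 10: 110 → 1  (bit 6 = 1)
position 4: 101 → 1  (bit 5 = 1)
position 11: 100 → 1  (bit 4 = 1)
position 7: 011 → 1  (bit 3 = 1)
position 3: 010 → 1  (bit 2 = 1)
position 2: 001 → 1  (bit 1 = 1)
position 0: 000 → 1  (bit 0 = 1)
bits b7..b0 = 01111111 = 127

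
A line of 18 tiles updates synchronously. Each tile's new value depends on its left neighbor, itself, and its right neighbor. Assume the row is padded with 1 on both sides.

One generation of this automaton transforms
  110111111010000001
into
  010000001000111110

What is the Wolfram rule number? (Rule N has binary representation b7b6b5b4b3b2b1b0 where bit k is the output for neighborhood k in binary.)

position 0: 111 → 0  (bit 7 = 0)
position 1: 110 → 1  (bit 6 = 1)
position 2: 101 → 0  (bit 5 = 0)
position 11: 100 → 0  (bit 4 = 0)
position 3: 011 → 0  (bit 3 = 0)
position 10: 010 → 0  (bit 2 = 0)
position 16: 001 → 1  (bit 1 = 1)
position 12: 000 → 1  (bit 0 = 1)
bits b7..b0 = 01000011 = 67

67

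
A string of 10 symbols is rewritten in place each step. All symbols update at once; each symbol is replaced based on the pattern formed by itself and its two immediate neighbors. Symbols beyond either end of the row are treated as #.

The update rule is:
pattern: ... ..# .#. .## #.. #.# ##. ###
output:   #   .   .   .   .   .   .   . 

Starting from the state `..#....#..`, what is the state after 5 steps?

step 1: ....##....
step 2: .##....##.
step 3: ....##....  (repeats step 1; period 2)
step 5: ....##....

....##....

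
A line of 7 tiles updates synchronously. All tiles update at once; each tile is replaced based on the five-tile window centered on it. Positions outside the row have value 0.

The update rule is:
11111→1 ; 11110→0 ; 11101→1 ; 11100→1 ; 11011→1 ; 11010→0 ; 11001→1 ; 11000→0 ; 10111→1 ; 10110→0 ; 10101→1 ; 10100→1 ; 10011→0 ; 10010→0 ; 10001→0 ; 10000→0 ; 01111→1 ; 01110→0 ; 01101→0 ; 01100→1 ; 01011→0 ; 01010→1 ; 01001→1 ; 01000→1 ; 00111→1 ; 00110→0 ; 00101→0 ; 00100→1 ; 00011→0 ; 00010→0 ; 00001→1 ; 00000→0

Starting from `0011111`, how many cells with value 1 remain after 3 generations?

5

1011101
0010101
1001111
count of 1: 5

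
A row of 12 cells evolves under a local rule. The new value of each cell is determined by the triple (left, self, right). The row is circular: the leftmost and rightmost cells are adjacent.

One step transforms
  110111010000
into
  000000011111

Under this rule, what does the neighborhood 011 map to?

0

At position 0 the neighborhood is 011; the next row has 0 there.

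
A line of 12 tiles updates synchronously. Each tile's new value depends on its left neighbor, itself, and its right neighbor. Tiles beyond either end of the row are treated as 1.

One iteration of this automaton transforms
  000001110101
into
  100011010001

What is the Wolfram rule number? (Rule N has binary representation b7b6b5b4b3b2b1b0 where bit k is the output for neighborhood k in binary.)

position 6: 111 → 0  (bit 7 = 0)
position 7: 110 → 1  (bit 6 = 1)
position 8: 101 → 0  (bit 5 = 0)
position 0: 100 → 1  (bit 4 = 1)
position 5: 011 → 1  (bit 3 = 1)
position 9: 010 → 0  (bit 2 = 0)
position 4: 001 → 1  (bit 1 = 1)
position 1: 000 → 0  (bit 0 = 0)
bits b7..b0 = 01011010 = 90

90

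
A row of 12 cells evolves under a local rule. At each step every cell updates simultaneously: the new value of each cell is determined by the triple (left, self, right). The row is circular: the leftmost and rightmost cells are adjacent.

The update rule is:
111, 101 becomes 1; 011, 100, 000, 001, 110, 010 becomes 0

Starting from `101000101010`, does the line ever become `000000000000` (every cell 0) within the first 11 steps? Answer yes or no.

010000010101
100000001010
000000000101
000000000010
000000000000
all cells are 0 at step 5

yes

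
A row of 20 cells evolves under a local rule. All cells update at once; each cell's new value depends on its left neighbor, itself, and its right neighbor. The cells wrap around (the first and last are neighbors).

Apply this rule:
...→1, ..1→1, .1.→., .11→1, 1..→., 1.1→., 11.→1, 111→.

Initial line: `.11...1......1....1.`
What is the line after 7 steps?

.111..111.11.111111.

step 1: 111.11..11111..111..
step 2: 1.1.11.11...1.11.1.1
step 3: 1...11.11.11..11...1
step 4: 1.1111.11.11.111.111
step 5: 1.1..1.11.11.1.1.1..
step 6: ....1..11.11.......1
step 7: .111..111.11.111111.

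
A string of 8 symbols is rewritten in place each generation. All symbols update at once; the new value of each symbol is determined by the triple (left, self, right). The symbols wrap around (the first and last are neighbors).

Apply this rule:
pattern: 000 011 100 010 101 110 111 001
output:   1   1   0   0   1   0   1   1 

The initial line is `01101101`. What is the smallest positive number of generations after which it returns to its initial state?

generation 1: 11011010
generation 2: 10110101
generation 3: 01101011
generation 4: 11010110
generation 5: 10101101
generation 6: 01011011
generation 7: 10110110
generation 8: 01101101

8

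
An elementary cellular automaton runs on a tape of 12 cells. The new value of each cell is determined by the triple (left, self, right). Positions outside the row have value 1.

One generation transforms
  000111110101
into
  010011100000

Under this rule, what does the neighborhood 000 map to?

At position 1 the neighborhood is 000; the next row has 1 there.

1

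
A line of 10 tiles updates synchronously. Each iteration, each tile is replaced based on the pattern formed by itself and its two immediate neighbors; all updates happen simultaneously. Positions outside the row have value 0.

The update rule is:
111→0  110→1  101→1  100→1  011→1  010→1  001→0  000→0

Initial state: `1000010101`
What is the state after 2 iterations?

1100011111
1110010001

1110010001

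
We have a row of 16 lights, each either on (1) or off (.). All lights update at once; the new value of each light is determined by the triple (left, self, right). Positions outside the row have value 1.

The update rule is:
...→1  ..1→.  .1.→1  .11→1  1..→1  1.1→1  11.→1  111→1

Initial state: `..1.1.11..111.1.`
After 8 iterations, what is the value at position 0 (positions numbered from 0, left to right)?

1.1111111.111111
1111111111111111
1111111111111111  (fixed point — unchanged through iteration 8)
position 0 holds 1

1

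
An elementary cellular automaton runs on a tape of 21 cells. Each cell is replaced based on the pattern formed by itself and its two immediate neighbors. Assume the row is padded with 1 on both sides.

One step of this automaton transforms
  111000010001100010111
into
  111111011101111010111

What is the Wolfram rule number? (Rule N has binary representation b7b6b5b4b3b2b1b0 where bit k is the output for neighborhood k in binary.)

221

position 0: 111 → 1  (bit 7 = 1)
position 2: 110 → 1  (bit 6 = 1)
position 17: 101 → 0  (bit 5 = 0)
position 3: 100 → 1  (bit 4 = 1)
position 11: 011 → 1  (bit 3 = 1)
position 7: 010 → 1  (bit 2 = 1)
position 6: 001 → 0  (bit 1 = 0)
position 4: 000 → 1  (bit 0 = 1)
bits b7..b0 = 11011101 = 221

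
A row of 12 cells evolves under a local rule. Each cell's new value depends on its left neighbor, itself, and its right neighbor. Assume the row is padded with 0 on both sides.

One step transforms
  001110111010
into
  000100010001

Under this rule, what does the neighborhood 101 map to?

0

At position 5 the neighborhood is 101; the next row has 0 there.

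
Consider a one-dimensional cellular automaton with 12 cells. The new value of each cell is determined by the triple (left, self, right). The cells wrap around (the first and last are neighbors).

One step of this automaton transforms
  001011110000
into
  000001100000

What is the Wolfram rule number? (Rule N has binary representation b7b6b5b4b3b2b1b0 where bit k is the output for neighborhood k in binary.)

128

position 5: 111 → 1  (bit 7 = 1)
position 7: 110 → 0  (bit 6 = 0)
position 3: 101 → 0  (bit 5 = 0)
position 8: 100 → 0  (bit 4 = 0)
position 4: 011 → 0  (bit 3 = 0)
position 2: 010 → 0  (bit 2 = 0)
position 1: 001 → 0  (bit 1 = 0)
position 0: 000 → 0  (bit 0 = 0)
bits b7..b0 = 10000000 = 128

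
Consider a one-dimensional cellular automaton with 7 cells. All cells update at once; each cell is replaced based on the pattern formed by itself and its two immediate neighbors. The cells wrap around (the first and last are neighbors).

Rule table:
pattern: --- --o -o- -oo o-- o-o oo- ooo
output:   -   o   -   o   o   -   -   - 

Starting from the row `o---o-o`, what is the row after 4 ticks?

o-oo---

tick 1: -o-o--o
tick 2: ----oo-
tick 3: ---oo-o
tick 4: o-oo---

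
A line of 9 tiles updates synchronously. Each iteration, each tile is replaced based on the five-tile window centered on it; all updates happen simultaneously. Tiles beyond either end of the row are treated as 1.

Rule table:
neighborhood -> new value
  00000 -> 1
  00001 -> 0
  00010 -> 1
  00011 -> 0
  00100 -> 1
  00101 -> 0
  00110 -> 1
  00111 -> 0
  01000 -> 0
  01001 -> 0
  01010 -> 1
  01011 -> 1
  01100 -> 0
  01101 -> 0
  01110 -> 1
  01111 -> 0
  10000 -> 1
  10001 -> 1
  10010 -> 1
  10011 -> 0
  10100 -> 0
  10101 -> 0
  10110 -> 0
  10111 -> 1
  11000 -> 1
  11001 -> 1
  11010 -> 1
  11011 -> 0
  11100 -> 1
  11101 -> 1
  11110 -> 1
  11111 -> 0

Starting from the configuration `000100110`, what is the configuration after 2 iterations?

001111100

iteration 1: 111100100
iteration 2: 001111100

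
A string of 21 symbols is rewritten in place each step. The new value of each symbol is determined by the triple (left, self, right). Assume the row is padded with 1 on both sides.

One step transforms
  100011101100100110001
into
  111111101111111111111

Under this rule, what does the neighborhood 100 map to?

At position 1 the neighborhood is 100; the next row has 1 there.

1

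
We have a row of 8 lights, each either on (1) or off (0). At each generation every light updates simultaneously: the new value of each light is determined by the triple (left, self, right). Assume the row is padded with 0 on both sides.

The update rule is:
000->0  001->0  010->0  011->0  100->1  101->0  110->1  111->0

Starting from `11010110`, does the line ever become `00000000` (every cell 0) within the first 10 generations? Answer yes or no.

yes

01000011
00100001
00010000
00001000
00000100
00000010
00000001
00000000
all cells are 0 at generation 8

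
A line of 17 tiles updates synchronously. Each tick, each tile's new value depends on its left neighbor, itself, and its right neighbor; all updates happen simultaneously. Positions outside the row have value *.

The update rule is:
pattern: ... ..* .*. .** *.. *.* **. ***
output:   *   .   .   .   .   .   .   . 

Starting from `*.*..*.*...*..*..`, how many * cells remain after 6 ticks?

12

.........*.......
.*******...*****.
.........*.......  (repeats tick 1; period 2)
tick 6: .*******...*****.
count of *: 12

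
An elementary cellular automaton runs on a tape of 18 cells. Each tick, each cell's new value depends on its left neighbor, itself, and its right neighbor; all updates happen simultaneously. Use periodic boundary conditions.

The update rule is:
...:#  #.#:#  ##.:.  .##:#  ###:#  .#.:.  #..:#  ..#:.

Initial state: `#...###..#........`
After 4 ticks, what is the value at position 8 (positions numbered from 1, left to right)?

.

.##.##.#..#######.
.#.##.#.#.######.#
#.##.#.#.######.#.
.##.#.#.######.#.#
position 8 holds .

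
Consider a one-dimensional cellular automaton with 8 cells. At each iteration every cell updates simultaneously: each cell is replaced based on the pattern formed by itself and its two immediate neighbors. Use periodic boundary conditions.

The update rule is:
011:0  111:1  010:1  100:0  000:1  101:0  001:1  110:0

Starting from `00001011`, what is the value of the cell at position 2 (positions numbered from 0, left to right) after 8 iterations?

iteration 1: 01111000
iteration 2: 10110011
iteration 3: 00000101
iteration 4: 01111101
iteration 5: 00111001
iteration 6: 01010011
iteration 7: 01010100
iteration 8: 11010101
position 2 holds 0

0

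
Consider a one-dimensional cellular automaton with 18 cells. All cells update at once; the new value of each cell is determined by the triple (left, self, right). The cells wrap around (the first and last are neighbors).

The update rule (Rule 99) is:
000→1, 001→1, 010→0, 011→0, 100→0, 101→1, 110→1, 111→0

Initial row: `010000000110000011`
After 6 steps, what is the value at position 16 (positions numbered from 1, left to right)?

100111111010111101
101000001101000110
010011110110011011
100100011010101101
101001101101010110
010010110110101011
position 16 holds 0

0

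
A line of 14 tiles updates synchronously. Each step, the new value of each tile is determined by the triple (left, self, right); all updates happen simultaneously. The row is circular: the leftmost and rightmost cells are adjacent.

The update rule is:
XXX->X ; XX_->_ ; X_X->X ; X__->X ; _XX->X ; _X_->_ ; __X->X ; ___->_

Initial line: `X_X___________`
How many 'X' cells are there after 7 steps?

step 1: _X_X_________X
step 2: X_X_X_______X_
step 3: _X_X_X_____X_X
step 4: X_X_X_X___X_X_
step 5: _X_X_X_X_X_X_X
step 6: X_X_X_X_X_X_X_
step 7: _X_X_X_X_X_X_X
count of X: 7

7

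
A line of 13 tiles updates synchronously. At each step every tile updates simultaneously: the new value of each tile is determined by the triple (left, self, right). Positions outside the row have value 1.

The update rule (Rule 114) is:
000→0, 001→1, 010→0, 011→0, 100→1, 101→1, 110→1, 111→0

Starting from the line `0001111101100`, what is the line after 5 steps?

step 1: 1010000110111
step 2: 1101001011000
step 3: 0110110101101
step 4: 1011011010110
step 5: 1101101101011

1101101101011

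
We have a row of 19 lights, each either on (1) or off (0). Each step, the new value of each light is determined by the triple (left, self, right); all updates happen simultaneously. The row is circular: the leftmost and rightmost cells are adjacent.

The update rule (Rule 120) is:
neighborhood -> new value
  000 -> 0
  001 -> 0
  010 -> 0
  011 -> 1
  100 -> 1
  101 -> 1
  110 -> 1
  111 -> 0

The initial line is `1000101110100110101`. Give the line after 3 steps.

0111010000111111011

1100011011010111011
0110011111101101110
0111010000111111011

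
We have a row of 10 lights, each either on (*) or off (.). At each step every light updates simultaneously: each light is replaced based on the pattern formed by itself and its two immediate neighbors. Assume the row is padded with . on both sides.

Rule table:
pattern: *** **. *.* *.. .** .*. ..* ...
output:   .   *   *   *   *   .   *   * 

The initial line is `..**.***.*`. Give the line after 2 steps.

******.**.
*....*****

*....*****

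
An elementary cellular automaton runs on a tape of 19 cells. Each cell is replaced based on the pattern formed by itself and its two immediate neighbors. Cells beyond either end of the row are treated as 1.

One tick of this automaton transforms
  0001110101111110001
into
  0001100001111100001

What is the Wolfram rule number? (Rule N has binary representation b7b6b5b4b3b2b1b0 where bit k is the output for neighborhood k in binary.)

136

position 4: 111 → 1  (bit 7 = 1)
position 5: 110 → 0  (bit 6 = 0)
position 6: 101 → 0  (bit 5 = 0)
position 0: 100 → 0  (bit 4 = 0)
position 3: 011 → 1  (bit 3 = 1)
position 7: 010 → 0  (bit 2 = 0)
position 2: 001 → 0  (bit 1 = 0)
position 1: 000 → 0  (bit 0 = 0)
bits b7..b0 = 10001000 = 136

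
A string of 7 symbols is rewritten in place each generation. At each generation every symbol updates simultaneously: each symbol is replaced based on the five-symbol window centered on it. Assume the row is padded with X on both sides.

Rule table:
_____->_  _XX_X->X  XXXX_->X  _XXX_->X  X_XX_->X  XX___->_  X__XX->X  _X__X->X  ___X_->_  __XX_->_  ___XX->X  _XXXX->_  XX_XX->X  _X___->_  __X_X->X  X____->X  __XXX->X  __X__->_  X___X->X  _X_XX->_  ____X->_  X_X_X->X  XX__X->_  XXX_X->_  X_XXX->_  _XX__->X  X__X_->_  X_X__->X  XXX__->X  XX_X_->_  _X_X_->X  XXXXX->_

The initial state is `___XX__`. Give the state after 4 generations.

_XXXX__

_XX_X_X
XXX_X__
_X__XXX
_XXXX__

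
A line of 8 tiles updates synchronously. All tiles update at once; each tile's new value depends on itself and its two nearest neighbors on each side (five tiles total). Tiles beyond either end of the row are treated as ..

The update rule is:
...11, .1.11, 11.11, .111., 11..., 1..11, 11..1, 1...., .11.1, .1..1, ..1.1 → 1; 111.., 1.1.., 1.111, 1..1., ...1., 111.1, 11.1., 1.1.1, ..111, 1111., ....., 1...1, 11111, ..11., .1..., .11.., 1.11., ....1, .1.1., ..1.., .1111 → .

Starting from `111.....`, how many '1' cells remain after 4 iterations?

3

.1.11...
.11..11.
1..11..1
.11..1..
count of 1: 3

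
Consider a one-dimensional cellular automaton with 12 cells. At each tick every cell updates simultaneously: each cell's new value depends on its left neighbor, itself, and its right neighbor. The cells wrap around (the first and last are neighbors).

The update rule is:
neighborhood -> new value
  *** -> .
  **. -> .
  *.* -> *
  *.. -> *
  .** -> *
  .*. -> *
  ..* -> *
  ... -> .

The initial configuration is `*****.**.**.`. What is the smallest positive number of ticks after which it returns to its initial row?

3

*....**.**.*
.*..**.**.**
*****.**.**.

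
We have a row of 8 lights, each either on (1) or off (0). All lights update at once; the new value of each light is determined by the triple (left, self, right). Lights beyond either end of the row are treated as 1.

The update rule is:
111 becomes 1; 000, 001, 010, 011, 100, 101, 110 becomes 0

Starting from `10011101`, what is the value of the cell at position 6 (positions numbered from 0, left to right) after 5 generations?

00001000
00000000
00000000  (fixed point — unchanged through generation 5)
position 6 holds 0

0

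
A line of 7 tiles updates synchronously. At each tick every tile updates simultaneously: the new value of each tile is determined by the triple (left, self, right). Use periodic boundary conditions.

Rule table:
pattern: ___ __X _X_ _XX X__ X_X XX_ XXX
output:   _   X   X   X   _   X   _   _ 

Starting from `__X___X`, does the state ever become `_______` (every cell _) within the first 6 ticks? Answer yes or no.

tick 1: _XX__XX
tick 2: XX__XX_
tick 3: X__XX_X
tick 4: __XX_XX
tick 5: _XX_XX_
tick 6: XX_XX__
tick 6 is XX_XX__, still not uniform _

no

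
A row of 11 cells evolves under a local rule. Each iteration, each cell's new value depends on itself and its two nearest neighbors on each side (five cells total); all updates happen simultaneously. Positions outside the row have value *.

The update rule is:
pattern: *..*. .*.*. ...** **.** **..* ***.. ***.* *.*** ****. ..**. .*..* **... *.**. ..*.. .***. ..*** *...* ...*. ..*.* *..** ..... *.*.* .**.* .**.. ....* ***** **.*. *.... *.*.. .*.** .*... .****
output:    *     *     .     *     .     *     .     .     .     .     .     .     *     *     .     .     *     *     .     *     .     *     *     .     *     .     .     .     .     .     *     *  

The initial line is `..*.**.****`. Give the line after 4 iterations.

*.*.*.***.*

.*..***.*..
...*......*
.****...*..
*.*.*.***.*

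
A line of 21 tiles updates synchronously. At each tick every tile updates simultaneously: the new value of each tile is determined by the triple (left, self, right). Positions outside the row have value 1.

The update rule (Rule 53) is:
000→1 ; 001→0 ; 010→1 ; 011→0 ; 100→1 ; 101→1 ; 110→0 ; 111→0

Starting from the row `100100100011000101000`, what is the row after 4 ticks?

tick 1: 010110111000110111110
tick 2: 111001000110001000001
tick 3: 000101110001101111100
tick 4: 110110001100010000010

110110001100010000010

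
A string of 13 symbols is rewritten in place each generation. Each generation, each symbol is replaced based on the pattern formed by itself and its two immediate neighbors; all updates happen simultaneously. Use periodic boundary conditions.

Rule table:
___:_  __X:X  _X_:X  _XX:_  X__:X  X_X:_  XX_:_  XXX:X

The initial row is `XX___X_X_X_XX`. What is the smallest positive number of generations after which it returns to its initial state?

generation 1: X_X_XX_X_X__X
generation 2: __X____X_XXX_
generation 3: _XXX__XX__X_X
generation 4: __X_XX__XXX_X
generation 5: XXX___XX_X__X
generation 6: XX_X_X___XXX_
generation 7: ___X_XX_X_X__
generation 8: __XX____X_XX_
generation 9: _X__X__XX___X
generation 10: _XXXXXX__X_XX
generation 11: __XXXX_XXX___
generation 12: _X_XX___X_X__
generation 13: XX___X_XX_XX_
generation 14: __X_XX_______
generation 15: _XX___X______
generation 16: X__X_XXX_____
generation 17: XXXX__X_X___X
generation 18: XXX_XXX_XX_X_
generation 19: _X___X_____X_
generation 20: XXX_XXX___XXX
generation 21: XX___X_X_X_XX

21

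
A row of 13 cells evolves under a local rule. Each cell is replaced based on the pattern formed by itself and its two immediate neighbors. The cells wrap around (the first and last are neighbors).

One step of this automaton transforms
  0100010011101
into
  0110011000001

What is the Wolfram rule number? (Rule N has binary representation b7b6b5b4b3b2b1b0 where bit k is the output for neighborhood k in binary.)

20

position 9: 111 → 0  (bit 7 = 0)
position 10: 110 → 0  (bit 6 = 0)
position 0: 101 → 0  (bit 5 = 0)
position 2: 100 → 1  (bit 4 = 1)
position 8: 011 → 0  (bit 3 = 0)
position 1: 010 → 1  (bit 2 = 1)
position 4: 001 → 0  (bit 1 = 0)
position 3: 000 → 0  (bit 0 = 0)
bits b7..b0 = 00010100 = 20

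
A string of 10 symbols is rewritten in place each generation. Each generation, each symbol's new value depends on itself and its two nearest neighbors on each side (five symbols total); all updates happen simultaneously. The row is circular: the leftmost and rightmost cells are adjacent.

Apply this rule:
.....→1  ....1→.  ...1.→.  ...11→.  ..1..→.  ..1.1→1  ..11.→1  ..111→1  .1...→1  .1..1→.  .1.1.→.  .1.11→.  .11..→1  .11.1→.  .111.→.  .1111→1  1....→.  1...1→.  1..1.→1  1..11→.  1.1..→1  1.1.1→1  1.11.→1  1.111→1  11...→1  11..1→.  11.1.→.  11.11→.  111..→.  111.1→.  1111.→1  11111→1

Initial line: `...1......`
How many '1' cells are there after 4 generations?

4

1...1.1111
.1..1.1111
.1.11.111.
11.1..1...
count of 1: 4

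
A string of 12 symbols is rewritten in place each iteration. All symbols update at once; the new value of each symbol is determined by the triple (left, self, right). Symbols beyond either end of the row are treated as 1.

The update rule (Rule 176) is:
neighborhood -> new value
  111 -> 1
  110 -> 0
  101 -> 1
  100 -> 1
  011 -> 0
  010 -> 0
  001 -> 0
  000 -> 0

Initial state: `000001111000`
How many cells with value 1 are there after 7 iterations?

100000110100
010000001010
101000000101
010100000010
101010000001
010101000000
101010100000
count of 1: 4

4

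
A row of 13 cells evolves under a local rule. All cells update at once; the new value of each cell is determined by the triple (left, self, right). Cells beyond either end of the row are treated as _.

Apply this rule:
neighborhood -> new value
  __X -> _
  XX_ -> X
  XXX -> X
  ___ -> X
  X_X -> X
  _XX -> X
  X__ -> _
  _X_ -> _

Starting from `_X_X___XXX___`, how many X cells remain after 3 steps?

10

__X__X_XXX_XX
X_____XXXXXXX
__XXX_XXXXXXX
count of X: 10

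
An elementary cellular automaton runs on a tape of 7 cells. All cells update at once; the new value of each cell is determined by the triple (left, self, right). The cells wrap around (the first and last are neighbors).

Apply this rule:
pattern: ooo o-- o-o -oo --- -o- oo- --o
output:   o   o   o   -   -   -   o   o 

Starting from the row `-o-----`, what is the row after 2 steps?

-o-o--o

o-o----
-o-o--o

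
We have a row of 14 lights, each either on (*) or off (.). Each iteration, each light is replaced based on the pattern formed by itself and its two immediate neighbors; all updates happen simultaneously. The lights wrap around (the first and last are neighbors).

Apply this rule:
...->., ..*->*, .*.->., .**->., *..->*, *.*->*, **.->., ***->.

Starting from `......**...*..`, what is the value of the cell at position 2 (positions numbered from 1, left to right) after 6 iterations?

iteration 1: .....*..*.*.*.
iteration 2: ....*.**.*.*.*
iteration 3: *..*.*..*.*.*.
iteration 4: .**.*.**.*.*.*
iteration 5: *..*.*..*.*.*.  (repeats iteration 3; period 2)
iteration 6: .**.*.**.*.*.*
position 2 holds *

*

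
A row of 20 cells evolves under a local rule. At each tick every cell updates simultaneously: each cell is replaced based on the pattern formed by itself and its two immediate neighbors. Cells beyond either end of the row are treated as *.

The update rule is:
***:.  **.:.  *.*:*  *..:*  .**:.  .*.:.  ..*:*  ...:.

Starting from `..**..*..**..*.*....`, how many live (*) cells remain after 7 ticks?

11

tick 1: **..**.**..**.*.*..*
tick 2: ..**..*..**..*.*.**.
tick 3: **..**.**..**.*.*..*  (repeats tick 1; period 2)
tick 7: **..**.**..**.*.*..*
count of *: 11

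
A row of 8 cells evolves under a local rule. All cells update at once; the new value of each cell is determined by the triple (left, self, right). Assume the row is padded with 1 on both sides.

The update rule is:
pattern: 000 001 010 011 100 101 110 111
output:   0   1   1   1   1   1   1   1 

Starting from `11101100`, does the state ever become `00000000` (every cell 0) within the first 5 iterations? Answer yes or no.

11111111
11111111  (fixed point — unchanged through iteration 5)
iteration 5 is 11111111, still not uniform 0

no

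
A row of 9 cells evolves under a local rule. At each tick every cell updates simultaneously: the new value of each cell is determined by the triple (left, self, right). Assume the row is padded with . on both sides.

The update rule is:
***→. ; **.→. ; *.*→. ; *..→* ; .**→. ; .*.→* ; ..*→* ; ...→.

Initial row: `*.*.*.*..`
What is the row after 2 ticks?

*.*.*...*

*.*.*.**.
*.*.*...*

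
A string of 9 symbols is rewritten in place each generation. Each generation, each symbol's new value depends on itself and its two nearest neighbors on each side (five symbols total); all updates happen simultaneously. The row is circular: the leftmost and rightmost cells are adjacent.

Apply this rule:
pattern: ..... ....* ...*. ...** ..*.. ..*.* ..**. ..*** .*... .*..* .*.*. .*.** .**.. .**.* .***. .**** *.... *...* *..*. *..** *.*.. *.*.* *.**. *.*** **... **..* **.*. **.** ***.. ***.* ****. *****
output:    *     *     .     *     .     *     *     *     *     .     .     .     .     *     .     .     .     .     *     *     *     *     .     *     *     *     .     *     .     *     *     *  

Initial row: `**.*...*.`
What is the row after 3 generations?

*.*.**.**

.*.**..*.
**...**..
*.*.**.**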